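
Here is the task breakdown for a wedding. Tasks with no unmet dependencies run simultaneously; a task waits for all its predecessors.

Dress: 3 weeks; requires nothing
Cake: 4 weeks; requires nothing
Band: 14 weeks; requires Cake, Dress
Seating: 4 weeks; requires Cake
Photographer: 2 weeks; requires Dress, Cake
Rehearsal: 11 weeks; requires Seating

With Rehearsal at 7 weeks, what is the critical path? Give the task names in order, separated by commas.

Baseline: Cake→Seating→Rehearsal = 4+4+11 = 19 → 19 weeks.
Since Rehearsal is critical, the -4 change carries straight to that chain (now 15 weeks).
The binding chain switches to Cake→Band = 4+14 = 18; finish 18 weeks.

Cake, Band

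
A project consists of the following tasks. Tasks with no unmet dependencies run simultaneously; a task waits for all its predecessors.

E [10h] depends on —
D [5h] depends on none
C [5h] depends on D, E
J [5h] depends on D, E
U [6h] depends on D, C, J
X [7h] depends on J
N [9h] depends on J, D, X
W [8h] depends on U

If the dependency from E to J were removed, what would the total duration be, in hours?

With the dependency in place, E→J→X→N = 10+5+7+9 = 31 sets the finish at 31 hours.
Without E→J, J's earliest start moves from 10 to 5.
New critical path: E→C→U→W = 10+5+6+8 = 29 ⇒ 29 hours.

29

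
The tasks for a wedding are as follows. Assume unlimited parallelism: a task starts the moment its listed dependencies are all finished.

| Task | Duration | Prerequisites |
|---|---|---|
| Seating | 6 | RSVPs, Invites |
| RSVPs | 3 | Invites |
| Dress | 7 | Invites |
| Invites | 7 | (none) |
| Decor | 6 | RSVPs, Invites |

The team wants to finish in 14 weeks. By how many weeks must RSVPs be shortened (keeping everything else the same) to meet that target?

Current finish: 16 weeks; target: 14.
RSVPs is on every critical path, so each week cut from RSVPs cuts the finish by one (this holds down to a finish of 14).
Need 16 − 14 = 2 weeks off RSVPs → RSVPs becomes 1 week, finish becomes 14.

2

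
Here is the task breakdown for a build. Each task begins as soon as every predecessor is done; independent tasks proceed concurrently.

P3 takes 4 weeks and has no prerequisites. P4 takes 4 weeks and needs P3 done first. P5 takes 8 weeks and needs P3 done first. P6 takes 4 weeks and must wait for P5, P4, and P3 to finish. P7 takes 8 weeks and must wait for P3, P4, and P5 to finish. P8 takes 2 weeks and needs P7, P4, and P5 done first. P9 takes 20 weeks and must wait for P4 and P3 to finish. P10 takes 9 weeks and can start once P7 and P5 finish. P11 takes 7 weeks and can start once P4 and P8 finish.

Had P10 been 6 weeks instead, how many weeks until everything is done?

The binding path is P3→P5→P7→P10 = 4+8+8+9 = 29; finish at 29 weeks.
Since P10 is critical, the -3 change carries straight to that chain (now 26 weeks).
Now P3→P5→P7→P8→P11 = 4+8+8+2+7 = 29 is longest, so the finish becomes 29 weeks.

29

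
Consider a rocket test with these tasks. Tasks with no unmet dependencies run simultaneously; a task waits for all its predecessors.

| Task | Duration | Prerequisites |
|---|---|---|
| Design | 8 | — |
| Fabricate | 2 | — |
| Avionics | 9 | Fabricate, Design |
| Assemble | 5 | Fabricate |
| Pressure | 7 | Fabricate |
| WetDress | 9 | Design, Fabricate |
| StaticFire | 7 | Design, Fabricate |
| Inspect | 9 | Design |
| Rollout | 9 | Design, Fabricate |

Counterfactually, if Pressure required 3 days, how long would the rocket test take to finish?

17

The binding path is Design→Avionics = 8+9 = 17; finish at 17 days.
Pressure has 8 days of float (longest path through it is 9).
The critical path is still Design→Avionics; finish is now 17 days.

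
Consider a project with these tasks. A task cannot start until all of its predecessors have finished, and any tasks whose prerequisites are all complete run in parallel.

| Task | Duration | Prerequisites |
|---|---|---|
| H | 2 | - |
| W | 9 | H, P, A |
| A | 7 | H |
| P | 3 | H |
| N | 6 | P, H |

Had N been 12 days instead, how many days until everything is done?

Actual critical path: H→A→W = 2+7+9 = 18 ⇒ 18 days.
The longest path through N is only 11 days, so N has float 7.
That remains the longest chain; total 18 days.

18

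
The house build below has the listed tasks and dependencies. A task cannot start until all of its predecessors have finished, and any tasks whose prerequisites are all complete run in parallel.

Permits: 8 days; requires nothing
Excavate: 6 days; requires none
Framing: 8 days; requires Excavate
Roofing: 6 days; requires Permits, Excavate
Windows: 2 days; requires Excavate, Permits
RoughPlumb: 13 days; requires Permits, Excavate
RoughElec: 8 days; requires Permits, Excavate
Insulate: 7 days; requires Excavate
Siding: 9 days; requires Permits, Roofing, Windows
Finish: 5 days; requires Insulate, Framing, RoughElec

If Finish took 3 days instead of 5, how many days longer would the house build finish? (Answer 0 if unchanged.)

As given, the longest chain is Permits→Roofing→Siding = 8+6+9 = 23, so the finish is 23 days.
The longest path through Finish is only 21 days, so Finish has float 2.
That remains the longest chain; total 23 days.
Change in finish: 23 − 23 = +0 days.

0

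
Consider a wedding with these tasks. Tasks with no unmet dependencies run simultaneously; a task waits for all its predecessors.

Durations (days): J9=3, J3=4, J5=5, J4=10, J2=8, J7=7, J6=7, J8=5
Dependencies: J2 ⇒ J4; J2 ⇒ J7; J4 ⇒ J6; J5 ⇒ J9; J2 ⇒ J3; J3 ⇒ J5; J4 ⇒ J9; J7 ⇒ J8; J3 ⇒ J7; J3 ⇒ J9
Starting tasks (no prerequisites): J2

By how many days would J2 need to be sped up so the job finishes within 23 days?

Current finish: 25 days; target: 23.
J2 is on every critical path, so each day cut from J2 cuts the finish by one (this holds down to a finish of 18).
Need 25 − 23 = 2 days off J2 → J2 becomes 6 days, finish becomes 23.

2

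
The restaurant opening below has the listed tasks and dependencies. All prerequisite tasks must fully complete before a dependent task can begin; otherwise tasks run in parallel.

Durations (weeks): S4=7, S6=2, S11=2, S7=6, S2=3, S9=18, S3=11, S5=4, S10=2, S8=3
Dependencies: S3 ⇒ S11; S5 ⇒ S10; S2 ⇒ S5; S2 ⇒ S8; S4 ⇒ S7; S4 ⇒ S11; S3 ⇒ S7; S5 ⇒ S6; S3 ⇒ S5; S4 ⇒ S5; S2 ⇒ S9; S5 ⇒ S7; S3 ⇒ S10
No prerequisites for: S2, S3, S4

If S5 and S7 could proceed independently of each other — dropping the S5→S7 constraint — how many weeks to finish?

21

Original critical path: S2→S9 = 3+18 = 21 ⇒ 21 weeks.
Without S5→S7, S7's earliest start moves from 15 to 11.
The longest chain is now S2→S9 = 3+18 = 21, so the schedule takes 21 weeks.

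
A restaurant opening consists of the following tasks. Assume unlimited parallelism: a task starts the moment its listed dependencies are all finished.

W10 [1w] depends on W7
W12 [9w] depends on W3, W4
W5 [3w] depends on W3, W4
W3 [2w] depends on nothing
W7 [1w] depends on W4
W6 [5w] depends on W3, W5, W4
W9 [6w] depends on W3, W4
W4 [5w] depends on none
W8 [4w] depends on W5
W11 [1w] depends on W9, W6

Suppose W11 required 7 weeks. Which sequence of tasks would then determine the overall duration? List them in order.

W4, W5, W6, W11

Baseline: W4→W5→W6→W11 = 5+3+5+1 = 14 → 14 weeks.
W11 lies on that path, so at 7 weeks the path becomes 20 weeks.
No other chain overtakes it, so the finish is 20 weeks.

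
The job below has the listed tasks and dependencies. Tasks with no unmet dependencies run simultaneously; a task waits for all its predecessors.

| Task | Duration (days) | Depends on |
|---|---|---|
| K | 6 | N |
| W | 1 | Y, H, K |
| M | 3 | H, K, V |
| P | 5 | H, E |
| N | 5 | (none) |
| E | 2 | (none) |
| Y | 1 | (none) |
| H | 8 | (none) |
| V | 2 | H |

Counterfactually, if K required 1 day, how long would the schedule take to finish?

Baseline: N→K→M = 5+6+3 = 14 → 14 days.
Since K is critical, the -5 change carries straight to that chain (now 9 days).
Now H→V→M = 8+2+3 = 13 is longest, so the finish becomes 13 days.

13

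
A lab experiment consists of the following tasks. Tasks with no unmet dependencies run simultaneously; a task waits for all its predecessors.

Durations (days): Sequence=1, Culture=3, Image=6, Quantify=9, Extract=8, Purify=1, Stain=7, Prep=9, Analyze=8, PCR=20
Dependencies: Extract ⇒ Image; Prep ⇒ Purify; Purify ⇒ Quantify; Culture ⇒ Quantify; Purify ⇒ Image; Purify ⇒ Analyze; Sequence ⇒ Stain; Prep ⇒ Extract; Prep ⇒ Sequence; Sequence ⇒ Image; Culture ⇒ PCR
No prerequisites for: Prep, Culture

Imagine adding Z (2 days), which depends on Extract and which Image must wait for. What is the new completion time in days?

25

Originally the schedule takes 23 days.
With Z inserted, Image now waits for max(Purify, Extract, Sequence, Z).
New critical path: Prep→Extract→Z→Image = 9+8+2+6 = 25 ⇒ 25 days.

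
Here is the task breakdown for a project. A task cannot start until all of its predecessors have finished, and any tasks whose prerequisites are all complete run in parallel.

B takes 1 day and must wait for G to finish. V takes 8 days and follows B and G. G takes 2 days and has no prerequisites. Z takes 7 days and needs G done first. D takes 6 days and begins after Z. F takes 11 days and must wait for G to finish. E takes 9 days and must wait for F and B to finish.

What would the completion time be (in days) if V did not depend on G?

Original critical path: G→F→E = 2+11+9 = 22 ⇒ 22 days.
Dropping G→V doesn't change V's earliest start (3); another predecessor still binds.
After: G→F→E = 2+11+9 = 22 → 22 days.

22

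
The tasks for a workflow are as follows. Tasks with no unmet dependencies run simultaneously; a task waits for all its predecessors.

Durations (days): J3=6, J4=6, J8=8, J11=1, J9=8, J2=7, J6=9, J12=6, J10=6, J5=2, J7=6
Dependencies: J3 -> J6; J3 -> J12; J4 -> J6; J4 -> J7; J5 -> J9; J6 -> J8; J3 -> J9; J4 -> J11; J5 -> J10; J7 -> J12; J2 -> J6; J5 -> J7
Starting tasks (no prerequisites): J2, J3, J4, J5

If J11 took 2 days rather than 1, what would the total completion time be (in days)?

24

Actual critical path: J2→J6→J8 = 7+9+8 = 24 ⇒ 24 days.
J11 has 17 days of float (longest path through it is 7).
The critical path is still J2→J6→J8; finish is now 24 days.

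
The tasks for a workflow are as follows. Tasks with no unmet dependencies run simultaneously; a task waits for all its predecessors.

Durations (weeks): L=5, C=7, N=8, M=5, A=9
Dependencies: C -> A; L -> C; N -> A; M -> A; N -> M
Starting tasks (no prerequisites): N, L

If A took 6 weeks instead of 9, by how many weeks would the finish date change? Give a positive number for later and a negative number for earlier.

As given, the longest chain is N→M→A = 8+5+9 = 22, so the finish is 22 weeks.
A lies on that path, so at 6 weeks the path becomes 19 weeks.
No other chain overtakes it, so the finish is 19 weeks.
Change in finish: 19 − 22 = -3 weeks.

-3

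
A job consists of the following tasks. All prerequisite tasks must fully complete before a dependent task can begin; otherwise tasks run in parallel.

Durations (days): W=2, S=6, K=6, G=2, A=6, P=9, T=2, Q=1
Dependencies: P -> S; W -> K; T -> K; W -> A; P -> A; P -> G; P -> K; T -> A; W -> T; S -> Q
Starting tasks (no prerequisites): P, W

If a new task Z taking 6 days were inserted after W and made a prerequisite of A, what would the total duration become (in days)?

16

Originally the job takes 16 days.
With Z inserted, A now waits for max(T, P, W, Z).
New critical path: P→S→Q = 9+6+1 = 16 ⇒ 16 days.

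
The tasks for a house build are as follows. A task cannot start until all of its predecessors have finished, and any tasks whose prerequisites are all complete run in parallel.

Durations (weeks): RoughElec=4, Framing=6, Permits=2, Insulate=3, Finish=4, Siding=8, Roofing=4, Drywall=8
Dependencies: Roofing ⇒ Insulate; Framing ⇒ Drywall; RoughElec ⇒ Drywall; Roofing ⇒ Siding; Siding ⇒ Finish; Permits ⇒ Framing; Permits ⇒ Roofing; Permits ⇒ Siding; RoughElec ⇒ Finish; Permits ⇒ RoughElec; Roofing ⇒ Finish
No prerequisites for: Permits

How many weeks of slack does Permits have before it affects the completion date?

The longest chain is Permits→Roofing→Siding→Finish = 2+4+8+4 = 18; overall finish 18 weeks.
Longest path through Permits: 18 weeks (earliest finish 2, latest finish 2).
Slack of Permits = 0 − 0 = 0 weeks.

0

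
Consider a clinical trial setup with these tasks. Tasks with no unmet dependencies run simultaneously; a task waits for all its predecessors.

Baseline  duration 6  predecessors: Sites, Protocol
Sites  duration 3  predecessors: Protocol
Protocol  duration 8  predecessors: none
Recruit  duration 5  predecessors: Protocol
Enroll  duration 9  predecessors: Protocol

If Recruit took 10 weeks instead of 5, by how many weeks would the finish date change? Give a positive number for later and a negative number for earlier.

1

The binding path is Protocol→Sites→Baseline = 8+3+6 = 17; finish at 17 weeks.
Recruit has 4 weeks of float (longest path through it is 13).
Now Protocol→Recruit = 8+10 = 18 is longest, so the finish becomes 18 weeks.
Change in finish: 18 − 17 = +1 weeks.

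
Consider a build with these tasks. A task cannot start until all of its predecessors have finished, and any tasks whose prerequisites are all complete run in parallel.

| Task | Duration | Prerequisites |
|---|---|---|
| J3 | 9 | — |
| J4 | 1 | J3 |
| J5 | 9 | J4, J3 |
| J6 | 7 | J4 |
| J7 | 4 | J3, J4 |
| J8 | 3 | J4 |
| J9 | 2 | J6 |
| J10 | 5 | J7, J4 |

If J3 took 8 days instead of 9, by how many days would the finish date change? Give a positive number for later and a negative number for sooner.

-1

As given, the longest chain is J3→J4→J5 = 9+1+9 = 19, so the finish is 19 days.
Since J3 is critical, the -1 change carries straight to that chain (now 18 days).
No other chain overtakes it, so the finish is 18 days.
Change in finish: 18 − 19 = -1 days.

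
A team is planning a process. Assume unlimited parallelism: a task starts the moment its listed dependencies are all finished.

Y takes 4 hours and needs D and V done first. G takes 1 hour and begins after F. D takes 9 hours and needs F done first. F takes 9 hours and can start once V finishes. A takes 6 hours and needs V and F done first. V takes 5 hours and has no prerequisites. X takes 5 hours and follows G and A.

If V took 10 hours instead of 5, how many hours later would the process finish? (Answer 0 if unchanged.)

Actual critical path: V→F→D→Y = 5+9+9+4 = 27 ⇒ 27 hours.
V is on the critical path; changing it to 10 makes that path 32 hours.
No other chain overtakes it, so the finish is 32 hours.
Change in finish: 32 − 27 = +5 hours.

5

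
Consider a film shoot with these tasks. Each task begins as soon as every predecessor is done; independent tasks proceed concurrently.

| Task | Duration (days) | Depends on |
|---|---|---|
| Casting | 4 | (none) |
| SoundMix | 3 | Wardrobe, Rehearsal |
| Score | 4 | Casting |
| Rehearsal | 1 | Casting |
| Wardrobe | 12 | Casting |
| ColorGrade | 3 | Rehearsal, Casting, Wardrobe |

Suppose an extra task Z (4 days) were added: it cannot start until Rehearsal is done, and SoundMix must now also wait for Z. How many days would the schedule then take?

19

Originally the schedule takes 19 days.
With Z inserted, SoundMix now waits for max(Wardrobe, Rehearsal, Z).
New critical path: Casting→Wardrobe→SoundMix = 4+12+3 = 19 ⇒ 19 days.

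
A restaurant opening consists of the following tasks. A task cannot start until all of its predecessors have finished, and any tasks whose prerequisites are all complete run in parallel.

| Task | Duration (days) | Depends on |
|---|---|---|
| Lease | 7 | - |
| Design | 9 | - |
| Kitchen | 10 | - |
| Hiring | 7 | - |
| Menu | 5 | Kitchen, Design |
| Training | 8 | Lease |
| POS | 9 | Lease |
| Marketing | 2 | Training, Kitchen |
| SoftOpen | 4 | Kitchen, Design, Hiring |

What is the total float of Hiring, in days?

Lease→Training→Marketing = 7+8+2 = 17 sets the makespan at 17 days.
Longest path through Hiring: 11 days (earliest finish 7, latest finish 13).
Float = 17 − 11 = 6.

6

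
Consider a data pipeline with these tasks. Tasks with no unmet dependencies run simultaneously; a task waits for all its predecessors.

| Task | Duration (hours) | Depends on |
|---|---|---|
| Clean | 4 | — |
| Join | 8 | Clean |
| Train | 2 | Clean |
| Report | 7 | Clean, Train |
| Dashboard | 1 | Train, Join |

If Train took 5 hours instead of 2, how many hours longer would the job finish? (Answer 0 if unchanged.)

Critical path before the change: Clean→Train→Report = 4+2+7 = 13 giving 13 hours.
Train is on the critical path; changing it to 5 makes that path 16 hours.
The critical path is still Clean→Train→Report; finish is now 16 hours.
Change in finish: 16 − 13 = +3 hours.

3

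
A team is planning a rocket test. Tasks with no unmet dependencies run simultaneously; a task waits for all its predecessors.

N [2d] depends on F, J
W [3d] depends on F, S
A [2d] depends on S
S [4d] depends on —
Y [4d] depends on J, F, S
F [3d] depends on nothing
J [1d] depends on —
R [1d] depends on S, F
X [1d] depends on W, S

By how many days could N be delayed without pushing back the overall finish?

3

The longest chain is S→Y = 4+4 = 8; overall finish 8 days.
N finishes as early as 5 and must finish by 8.
Float = 8 − 5 = 3.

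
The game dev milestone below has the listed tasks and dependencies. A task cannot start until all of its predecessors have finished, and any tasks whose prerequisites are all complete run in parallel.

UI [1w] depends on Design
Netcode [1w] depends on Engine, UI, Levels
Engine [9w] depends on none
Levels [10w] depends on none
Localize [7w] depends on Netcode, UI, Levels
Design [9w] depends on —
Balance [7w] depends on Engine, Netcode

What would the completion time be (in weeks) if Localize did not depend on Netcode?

18

Original critical path: Design→UI→Netcode→Balance = 9+1+1+7 = 18 ⇒ 18 weeks.
Without Netcode→Localize, Localize's earliest start moves from 11 to 10.
After: Design→UI→Netcode→Balance = 9+1+1+7 = 18 → 18 weeks.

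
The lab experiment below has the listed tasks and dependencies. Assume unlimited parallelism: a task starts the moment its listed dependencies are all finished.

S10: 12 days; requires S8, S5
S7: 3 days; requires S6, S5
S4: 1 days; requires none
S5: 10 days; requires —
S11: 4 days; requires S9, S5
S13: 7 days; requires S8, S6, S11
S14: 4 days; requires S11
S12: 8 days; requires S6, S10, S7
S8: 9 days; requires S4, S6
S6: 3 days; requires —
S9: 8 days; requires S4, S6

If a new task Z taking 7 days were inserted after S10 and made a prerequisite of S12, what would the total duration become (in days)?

Originally the plan takes 32 days.
With Z inserted, S12 now waits for max(S6, S10, S7, Z).
New critical path: S6→S8→S10→Z→S12 = 3+9+12+7+8 = 39 ⇒ 39 days.

39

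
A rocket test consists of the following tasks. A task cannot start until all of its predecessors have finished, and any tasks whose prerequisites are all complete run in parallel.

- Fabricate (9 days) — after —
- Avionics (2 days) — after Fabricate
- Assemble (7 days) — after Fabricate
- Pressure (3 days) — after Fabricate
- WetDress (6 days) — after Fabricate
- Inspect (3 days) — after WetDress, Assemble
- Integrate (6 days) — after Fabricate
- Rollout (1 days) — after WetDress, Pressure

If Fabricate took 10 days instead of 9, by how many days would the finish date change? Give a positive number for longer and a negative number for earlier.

1

Critical path before the change: Fabricate→Assemble→Inspect = 9+7+3 = 19 giving 19 days.
Fabricate is on the critical path; changing it to 10 makes that path 20 days.
That remains the longest chain; total 20 days.
Change in finish: 20 − 19 = +1 days.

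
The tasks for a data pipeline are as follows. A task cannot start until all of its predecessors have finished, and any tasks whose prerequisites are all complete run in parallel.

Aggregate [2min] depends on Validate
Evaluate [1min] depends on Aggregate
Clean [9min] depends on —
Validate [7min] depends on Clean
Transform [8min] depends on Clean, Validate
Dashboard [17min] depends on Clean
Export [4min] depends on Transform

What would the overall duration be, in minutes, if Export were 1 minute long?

Baseline: Clean→Validate→Transform→Export = 9+7+8+4 = 28 → 28 minutes.
Export is on the critical path; changing it to 1 makes that path 25 minutes.
The binding chain switches to Clean→Dashboard = 9+17 = 26; finish 26 minutes.

26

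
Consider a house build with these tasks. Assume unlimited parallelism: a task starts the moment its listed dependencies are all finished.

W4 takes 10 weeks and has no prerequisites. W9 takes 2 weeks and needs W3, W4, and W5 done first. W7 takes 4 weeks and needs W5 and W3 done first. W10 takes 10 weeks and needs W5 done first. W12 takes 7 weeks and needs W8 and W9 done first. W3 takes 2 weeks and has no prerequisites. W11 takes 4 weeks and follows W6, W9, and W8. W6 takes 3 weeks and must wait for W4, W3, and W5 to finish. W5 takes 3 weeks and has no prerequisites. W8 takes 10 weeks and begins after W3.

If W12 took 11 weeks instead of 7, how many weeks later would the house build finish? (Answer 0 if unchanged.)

4

The binding path is W3→W8→W12 = 2+10+7 = 19; finish at 19 weeks.
Since W12 is critical, the +4 change carries straight to that chain (now 23 weeks).
No other chain overtakes it, so the finish is 23 weeks.
Change in finish: 23 − 19 = +4 weeks.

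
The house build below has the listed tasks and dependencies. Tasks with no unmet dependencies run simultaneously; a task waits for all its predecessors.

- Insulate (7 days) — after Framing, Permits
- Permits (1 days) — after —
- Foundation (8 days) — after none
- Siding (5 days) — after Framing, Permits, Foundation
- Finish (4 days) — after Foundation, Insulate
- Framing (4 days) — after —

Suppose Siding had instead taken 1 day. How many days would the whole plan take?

15

Actual critical path: Framing→Insulate→Finish = 4+7+4 = 15 ⇒ 15 days.
The longest path through Siding is only 13 days, so Siding has float 2.
No other chain overtakes it, so the finish is 15 days.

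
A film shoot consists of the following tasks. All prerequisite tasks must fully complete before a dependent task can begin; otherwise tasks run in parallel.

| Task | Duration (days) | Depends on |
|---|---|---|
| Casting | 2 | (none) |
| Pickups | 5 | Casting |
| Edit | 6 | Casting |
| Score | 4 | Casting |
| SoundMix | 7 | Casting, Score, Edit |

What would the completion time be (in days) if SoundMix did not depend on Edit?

With the dependency in place, Casting→Edit→SoundMix = 2+6+7 = 15 sets the finish at 15 days.
Without Edit→SoundMix, SoundMix's earliest start moves from 8 to 6.
The longest chain is now Casting→Score→SoundMix = 2+4+7 = 13, so the project takes 13 days.

13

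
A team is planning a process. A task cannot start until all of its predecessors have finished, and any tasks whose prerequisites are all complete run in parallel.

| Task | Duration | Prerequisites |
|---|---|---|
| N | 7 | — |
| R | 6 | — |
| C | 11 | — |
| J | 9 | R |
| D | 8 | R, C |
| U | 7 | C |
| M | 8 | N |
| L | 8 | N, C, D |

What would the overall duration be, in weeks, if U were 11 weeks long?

Baseline: C→D→L = 11+8+8 = 27 → 27 weeks.
U has 9 weeks of float (longest path through it is 18).
That remains the longest chain; total 27 weeks.

27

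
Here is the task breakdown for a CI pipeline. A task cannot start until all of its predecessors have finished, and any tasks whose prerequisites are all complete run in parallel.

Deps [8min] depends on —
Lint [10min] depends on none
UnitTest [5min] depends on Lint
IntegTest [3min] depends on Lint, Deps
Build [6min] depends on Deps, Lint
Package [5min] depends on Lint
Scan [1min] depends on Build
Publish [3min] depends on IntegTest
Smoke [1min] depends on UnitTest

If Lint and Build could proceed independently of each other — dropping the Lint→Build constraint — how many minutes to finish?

Before: longest chain Lint→Build→Scan = 10+6+1 = 17, finish 17.
Without Lint→Build, Build's earliest start moves from 10 to 8.
The longest chain is now Lint→UnitTest→Smoke = 10+5+1 = 16, so the schedule takes 16 minutes.

16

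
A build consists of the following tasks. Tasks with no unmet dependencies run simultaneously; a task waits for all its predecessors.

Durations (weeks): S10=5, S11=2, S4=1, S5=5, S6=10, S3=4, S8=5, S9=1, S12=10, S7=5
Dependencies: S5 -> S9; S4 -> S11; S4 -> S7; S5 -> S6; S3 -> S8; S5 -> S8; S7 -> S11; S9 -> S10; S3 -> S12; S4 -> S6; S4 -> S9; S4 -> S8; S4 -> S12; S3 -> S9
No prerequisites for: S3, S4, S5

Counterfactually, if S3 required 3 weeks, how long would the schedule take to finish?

15

Actual critical path: S5→S6 = 5+10 = 15 ⇒ 15 weeks.
The longest path through S3 is only 14 weeks, so S3 has float 1.
No other chain overtakes it, so the finish is 15 weeks.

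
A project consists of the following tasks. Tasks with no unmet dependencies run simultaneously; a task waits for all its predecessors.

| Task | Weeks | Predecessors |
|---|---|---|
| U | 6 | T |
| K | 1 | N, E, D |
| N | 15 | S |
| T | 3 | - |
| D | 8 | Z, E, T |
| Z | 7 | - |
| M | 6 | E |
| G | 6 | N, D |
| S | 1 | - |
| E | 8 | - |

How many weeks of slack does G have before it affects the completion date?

0

E→D→G = 8+8+6 = 22 sets the makespan at 22 weeks.
The longest chain containing G totals 22 weeks.
Slack of G = 16 − 16 = 0 weeks.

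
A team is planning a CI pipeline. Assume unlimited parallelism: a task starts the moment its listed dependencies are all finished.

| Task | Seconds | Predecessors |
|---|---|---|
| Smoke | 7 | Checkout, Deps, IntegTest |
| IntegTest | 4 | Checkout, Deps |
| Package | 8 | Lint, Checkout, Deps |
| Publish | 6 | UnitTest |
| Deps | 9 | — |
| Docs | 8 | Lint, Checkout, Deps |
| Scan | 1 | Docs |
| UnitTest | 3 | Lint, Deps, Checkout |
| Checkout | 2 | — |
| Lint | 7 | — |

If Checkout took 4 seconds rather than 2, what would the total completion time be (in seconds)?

20

Critical path before the change: Deps→IntegTest→Smoke = 9+4+7 = 20 giving 20 seconds.
Checkout is off the critical path — its longest chain is 13 seconds, giving 7 of slack.
That remains the longest chain; total 20 seconds.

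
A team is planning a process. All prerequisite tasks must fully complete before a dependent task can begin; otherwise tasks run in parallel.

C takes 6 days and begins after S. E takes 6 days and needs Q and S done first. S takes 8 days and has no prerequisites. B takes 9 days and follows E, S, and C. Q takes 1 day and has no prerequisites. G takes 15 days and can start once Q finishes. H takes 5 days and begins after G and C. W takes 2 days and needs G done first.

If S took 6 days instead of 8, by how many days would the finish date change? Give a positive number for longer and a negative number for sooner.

The binding path is S→E→B = 8+6+9 = 23; finish at 23 days.
S lies on that path, so at 6 days the path becomes 21 days.
The critical path is still S→E→B; finish is now 21 days.
Change in finish: 21 − 23 = -2 days.

-2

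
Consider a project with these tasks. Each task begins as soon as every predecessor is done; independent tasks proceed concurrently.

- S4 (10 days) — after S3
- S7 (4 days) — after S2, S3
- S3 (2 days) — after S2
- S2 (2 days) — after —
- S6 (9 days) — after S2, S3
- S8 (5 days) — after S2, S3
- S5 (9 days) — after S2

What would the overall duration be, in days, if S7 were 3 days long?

14

Critical path before the change: S2→S3→S4 = 2+2+10 = 14 giving 14 days.
S7 has 6 days of float (longest path through it is 8).
No other chain overtakes it, so the finish is 14 days.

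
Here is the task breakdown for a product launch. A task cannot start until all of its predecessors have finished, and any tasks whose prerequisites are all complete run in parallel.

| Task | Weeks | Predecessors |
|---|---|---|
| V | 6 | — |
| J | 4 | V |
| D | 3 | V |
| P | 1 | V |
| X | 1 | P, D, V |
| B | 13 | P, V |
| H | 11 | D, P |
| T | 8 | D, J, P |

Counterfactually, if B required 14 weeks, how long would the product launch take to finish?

Actual critical path: V→P→B = 6+1+13 = 20 ⇒ 20 weeks.
Since B is critical, the +1 change carries straight to that chain (now 21 weeks).
That remains the longest chain; total 21 weeks.

21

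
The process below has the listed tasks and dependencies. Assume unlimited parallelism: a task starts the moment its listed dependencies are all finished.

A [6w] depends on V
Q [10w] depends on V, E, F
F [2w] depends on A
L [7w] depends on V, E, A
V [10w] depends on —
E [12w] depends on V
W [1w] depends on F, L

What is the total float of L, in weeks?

2

V→E→Q = 10+12+10 = 32 sets the makespan at 32 weeks.
The longest chain containing L totals 30 weeks.
Float = 32 − 30 = 2.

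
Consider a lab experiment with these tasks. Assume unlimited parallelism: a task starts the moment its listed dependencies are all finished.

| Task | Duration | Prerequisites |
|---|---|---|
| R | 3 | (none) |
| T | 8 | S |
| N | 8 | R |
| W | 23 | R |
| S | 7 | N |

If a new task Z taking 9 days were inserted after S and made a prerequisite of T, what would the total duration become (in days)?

Originally the job takes 26 days.
With Z inserted, T now waits for max(S, Z).
New critical path: R→N→S→Z→T = 3+8+7+9+8 = 35 ⇒ 35 days.

35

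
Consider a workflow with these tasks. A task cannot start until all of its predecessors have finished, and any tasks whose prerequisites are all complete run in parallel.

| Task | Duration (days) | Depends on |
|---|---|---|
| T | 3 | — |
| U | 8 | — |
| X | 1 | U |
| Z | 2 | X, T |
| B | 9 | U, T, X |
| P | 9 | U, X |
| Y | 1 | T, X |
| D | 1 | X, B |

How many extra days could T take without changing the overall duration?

Critical path: U→X→B→D = 8+1+9+1 = 19, so the finish is 19 days.
T finishes as early as 3 and must finish by 9.
So T can slip 9 − 3 = 6 days.

6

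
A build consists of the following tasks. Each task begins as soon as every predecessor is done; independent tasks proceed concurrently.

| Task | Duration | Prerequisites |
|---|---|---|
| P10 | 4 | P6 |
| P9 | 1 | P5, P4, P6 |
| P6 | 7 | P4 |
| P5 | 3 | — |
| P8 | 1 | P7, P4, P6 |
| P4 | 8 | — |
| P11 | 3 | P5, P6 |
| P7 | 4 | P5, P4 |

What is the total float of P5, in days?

P4→P6→P10 = 8+7+4 = 19 sets the makespan at 19 days.
The longest chain containing P5 totals 8 days.
Float = 19 − 8 = 11.

11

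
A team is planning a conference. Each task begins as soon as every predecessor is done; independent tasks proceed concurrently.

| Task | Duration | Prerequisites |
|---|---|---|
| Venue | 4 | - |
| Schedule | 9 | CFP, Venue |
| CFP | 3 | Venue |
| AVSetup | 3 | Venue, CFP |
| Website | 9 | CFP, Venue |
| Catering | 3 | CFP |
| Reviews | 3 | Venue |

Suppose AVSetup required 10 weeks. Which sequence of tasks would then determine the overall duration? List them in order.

Venue, CFP, AVSetup

As given, the longest chain is Venue→CFP→Schedule = 4+3+9 = 16, so the finish is 16 weeks.
AVSetup is off the critical path — its longest chain is 10 weeks, giving 6 of slack.
New critical path: Venue→CFP→AVSetup = 4+3+10 = 17 ⇒ 17 weeks.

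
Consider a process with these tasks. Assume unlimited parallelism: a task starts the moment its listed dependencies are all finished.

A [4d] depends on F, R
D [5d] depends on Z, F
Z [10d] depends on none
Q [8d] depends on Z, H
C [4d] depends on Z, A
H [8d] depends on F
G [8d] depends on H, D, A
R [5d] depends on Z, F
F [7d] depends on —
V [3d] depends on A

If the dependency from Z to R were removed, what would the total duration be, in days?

Original critical path: Z→R→A→G = 10+5+4+8 = 27 ⇒ 27 days.
Without Z→R, R's earliest start moves from 10 to 7.
After: F→R→A→G = 7+5+4+8 = 24 → 24 days.

24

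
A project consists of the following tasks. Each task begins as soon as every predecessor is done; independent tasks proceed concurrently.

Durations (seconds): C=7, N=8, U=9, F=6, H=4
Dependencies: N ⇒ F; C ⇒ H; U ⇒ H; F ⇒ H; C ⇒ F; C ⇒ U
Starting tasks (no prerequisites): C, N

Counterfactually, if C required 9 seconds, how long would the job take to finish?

As given, the longest chain is C→U→H = 7+9+4 = 20, so the finish is 20 seconds.
C is on the critical path; changing it to 9 makes that path 22 seconds.
The critical path is still C→U→H; finish is now 22 seconds.

22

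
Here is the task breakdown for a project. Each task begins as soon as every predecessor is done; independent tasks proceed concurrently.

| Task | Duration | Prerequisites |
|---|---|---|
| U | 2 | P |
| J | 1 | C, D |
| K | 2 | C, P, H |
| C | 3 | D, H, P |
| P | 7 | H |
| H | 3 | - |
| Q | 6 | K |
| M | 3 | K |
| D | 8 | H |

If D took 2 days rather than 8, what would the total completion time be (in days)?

Critical path before the change: H→D→C→K→Q = 3+8+3+2+6 = 22 giving 22 days.
Since D is critical, the -6 change carries straight to that chain (now 16 days).
New critical path: H→P→C→K→Q = 3+7+3+2+6 = 21 ⇒ 21 days.

21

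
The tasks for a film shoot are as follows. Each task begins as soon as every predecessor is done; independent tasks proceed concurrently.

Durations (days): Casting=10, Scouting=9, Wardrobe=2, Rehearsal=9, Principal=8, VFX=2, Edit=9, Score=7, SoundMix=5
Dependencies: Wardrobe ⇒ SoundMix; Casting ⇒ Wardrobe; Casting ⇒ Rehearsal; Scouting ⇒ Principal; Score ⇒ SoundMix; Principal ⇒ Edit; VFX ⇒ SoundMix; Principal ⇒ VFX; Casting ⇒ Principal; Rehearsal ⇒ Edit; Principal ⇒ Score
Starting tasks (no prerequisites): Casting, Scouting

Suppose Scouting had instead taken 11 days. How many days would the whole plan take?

As given, the longest chain is Casting→Principal→Score→SoundMix = 10+8+7+5 = 30, so the finish is 30 days.
Scouting is off the critical path — its longest chain is 29 days, giving 1 of slack.
The binding chain switches to Scouting→Principal→Score→SoundMix = 11+8+7+5 = 31; finish 31 days.

31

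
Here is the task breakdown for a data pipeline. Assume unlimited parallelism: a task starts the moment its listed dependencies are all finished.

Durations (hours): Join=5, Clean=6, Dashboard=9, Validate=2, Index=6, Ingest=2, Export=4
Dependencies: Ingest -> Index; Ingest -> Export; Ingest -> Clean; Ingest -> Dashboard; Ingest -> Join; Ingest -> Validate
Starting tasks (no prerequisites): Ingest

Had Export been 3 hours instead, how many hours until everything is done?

As given, the longest chain is Ingest→Dashboard = 2+9 = 11, so the finish is 11 hours.
The longest path through Export is only 6 hours, so Export has float 5.
No other chain overtakes it, so the finish is 11 hours.

11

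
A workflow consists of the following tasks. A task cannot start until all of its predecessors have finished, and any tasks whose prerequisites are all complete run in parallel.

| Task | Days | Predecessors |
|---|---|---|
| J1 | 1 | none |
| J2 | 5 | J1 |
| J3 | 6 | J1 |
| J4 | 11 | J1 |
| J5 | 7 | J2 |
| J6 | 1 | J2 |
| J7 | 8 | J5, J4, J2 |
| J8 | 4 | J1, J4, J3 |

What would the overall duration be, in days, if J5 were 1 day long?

As given, the longest chain is J1→J2→J5→J7 = 1+5+7+8 = 21, so the finish is 21 days.
Since J5 is critical, the -6 change carries straight to that chain (now 15 days).
New critical path: J1→J4→J7 = 1+11+8 = 20 ⇒ 20 days.

20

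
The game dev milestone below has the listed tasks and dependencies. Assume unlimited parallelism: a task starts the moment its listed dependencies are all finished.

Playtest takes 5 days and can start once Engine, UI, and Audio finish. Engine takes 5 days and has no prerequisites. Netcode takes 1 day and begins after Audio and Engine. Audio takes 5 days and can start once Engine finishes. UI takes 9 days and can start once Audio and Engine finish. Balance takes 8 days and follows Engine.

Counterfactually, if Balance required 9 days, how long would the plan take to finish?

Baseline: Engine→Audio→UI→Playtest = 5+5+9+5 = 24 → 24 days.
Balance is off the critical path — its longest chain is 13 days, giving 11 of slack.
No other chain overtakes it, so the finish is 24 days.

24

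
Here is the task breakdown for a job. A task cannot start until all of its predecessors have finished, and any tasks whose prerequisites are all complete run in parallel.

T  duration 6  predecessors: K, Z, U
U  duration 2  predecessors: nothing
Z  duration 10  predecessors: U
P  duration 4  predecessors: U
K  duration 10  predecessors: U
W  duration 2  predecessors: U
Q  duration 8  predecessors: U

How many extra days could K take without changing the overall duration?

The longest chain is U→K→T = 2+10+6 = 18; overall finish 18 days.
K finishes as early as 12 and must finish by 12.
Float = 18 − 18 = 0.

0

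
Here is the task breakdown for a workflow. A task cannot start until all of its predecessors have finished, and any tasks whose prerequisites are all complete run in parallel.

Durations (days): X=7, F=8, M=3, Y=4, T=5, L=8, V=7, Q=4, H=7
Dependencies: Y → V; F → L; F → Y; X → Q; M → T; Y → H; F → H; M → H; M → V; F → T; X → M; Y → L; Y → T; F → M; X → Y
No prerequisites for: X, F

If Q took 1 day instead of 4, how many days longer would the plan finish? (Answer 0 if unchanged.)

0

As given, the longest chain is F→Y→L = 8+4+8 = 20, so the finish is 20 days.
Q is off the critical path — its longest chain is 11 days, giving 9 of slack.
No other chain overtakes it, so the finish is 20 days.
Change in finish: 20 − 20 = +0 days.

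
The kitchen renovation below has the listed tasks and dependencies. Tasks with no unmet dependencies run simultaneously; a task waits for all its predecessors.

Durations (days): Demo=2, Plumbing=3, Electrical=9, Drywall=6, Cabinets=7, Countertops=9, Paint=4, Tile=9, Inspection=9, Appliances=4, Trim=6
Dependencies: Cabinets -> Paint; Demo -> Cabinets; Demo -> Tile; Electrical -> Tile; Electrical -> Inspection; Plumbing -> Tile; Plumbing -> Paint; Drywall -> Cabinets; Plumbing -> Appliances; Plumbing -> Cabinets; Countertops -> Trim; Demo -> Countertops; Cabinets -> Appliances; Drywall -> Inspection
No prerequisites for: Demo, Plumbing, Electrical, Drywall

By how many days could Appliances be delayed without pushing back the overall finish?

1

The longest chain is Electrical→Tile = 9+9 = 18; overall finish 18 days.
The longest chain containing Appliances totals 17 days.
So Appliances can slip 18 − 17 = 1 day.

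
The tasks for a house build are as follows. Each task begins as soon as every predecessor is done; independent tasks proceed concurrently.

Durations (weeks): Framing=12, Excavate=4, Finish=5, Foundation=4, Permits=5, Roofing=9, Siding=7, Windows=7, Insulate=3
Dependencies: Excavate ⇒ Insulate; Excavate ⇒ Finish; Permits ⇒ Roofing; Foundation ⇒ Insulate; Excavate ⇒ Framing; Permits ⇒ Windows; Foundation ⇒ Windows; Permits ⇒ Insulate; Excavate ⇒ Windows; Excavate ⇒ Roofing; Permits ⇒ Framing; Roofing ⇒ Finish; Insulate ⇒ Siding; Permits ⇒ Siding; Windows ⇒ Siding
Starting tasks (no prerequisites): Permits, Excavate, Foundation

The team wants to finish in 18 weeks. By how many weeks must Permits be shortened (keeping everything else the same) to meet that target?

1

Current finish: 19 weeks; target: 18.
Permits is on every critical path, so each week cut from Permits cuts the finish by one (this holds down to a finish of 18).
Need 19 − 18 = 1 week off Permits → Permits becomes 4 weeks, finish becomes 18.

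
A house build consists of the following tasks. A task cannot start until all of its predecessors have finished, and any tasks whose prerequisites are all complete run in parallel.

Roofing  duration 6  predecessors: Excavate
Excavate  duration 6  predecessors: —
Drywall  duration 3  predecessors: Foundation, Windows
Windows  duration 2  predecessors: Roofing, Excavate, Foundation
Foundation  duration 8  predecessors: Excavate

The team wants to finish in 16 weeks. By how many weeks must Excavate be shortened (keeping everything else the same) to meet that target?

Current finish: 19 weeks; target: 16.
Excavate is on every critical path, so each week cut from Excavate cuts the finish by one (this holds down to a finish of 14).
Need 19 − 16 = 3 weeks off Excavate → Excavate becomes 3 weeks, finish becomes 16.

3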